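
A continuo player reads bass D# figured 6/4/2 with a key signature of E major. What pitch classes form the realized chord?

D#, E, G#, B

A second above D# in this key is E.
A fourth above D# in this key is G#.
A sixth above D# in this key is B.
Together with the bass D#, this spells E major seventh in third inversion.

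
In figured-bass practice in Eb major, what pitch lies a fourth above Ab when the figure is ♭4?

Db

Counting 3 letter steps above Ab lands on D; in Eb major, that letter is D.
The b4 figure lowers it a semitone, giving Db.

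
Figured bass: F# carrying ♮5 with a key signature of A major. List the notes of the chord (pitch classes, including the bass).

The written figures ♮5 are shorthand for 5/3: the 3 is implied.
A third above F# in this key is A.
A fifth above F# in this key is C#, made natural (C) by the ♮ figure.
Together with the bass F#, this spells F# diminished in root position.

F#, A, C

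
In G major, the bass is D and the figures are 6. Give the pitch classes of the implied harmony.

The written figures 6 are shorthand for 6/3: the 3 is implied.
A third above D in this key is F#.
A sixth above D in this key is B.
Together with the bass D, this spells B minor in first inversion.

D, F#, B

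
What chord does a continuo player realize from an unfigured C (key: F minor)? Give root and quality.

C minor

An unfigured bass indicates a triad in root position.
In root position the bass is the root, so the root is C.
The chord tones are C, Eb, G, giving C minor.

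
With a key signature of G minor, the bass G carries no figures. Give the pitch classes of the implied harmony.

G, Bb, D

An unfigured bass implies 5/3.
A third above G in this key is Bb.
A fifth above G in this key is D.
Together with the bass G, this spells G minor in root position.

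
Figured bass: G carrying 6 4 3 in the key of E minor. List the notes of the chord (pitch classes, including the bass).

A third above G in this key is B.
A fourth above G in this key is C.
A sixth above G in this key is E.
Together with the bass G, this spells C major seventh in second inversion.

G, B, C, E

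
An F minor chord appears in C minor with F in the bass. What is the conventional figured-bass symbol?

F is the root of F minor, so the chord is in root position.
A triad in root position is figured 5/3, conventionally abbreviated (no figures — root-position triad).

no figures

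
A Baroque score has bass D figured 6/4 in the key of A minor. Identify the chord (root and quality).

G major

The figures 6/4 indicate a triad in second inversion.
In second inversion the root lies a fourth above the bass: a fourth above D in A minor is G.
The chord tones are D, G, B, giving G major.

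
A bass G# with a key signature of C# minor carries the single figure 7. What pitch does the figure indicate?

Counting 6 letter steps above G# lands on F; in C# minor, that letter is F#.

F#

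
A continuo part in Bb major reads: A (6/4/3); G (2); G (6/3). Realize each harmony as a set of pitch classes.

A (6/4/3): A, C, D, F.
G (6/4/2): G, A, C, Eb.
G (6/3): G, Bb, Eb.

A, C, D, F | G, A, C, Eb | G, Bb, Eb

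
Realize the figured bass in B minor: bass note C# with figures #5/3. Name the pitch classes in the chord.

A third above C# in this key is E.
A fifth above C# in this key is G, raised to G# by the sharp.
Together with the bass C#, this spells C# minor in root position.

C#, E, G#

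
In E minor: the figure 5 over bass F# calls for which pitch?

Counting 4 letter steps above F# lands on C; in E minor, that letter is C.

C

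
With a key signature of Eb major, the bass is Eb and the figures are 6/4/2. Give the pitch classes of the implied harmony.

Eb, F, Ab, C

A second above Eb in this key is F.
A fourth above Eb in this key is Ab.
A sixth above Eb in this key is C.
Together with the bass Eb, this spells F minor seventh in third inversion.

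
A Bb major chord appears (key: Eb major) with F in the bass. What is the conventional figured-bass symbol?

F is the fifth of Bb major, so the chord is in second inversion.
A triad in second inversion is figured 6/4, conventionally abbreviated 6/4.

6/4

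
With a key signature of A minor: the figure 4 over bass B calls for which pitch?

Counting 3 letter steps above B lands on E; in A minor, that letter is E.

E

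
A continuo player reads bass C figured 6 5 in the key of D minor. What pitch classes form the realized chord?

The written figures 6 5 are shorthand for 6/5/3: the 3 is implied.
A third above C in this key is E.
A fifth above C in this key is G.
A sixth above C in this key is A.
Together with the bass C, this spells A minor seventh in first inversion.

C, E, G, A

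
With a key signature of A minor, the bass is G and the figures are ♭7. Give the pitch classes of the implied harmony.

G, B, D, Fb

The written figures ♭7 are shorthand for 7/5/3: the 5/3 are implied.
A third above G in this key is B.
A fifth above G in this key is D.
A seventh above G in this key is F, lowered to Fb by the flat.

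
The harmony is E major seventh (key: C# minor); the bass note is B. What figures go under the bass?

B is the fifth of E major seventh, so the chord is in second inversion.
A seventh chord in second inversion is figured 6/4/3, conventionally abbreviated 4/3.

4/3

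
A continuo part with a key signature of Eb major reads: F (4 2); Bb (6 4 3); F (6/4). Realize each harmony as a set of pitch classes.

F, G, Bb, D | Bb, D, Eb, G | F, Bb, D

F (6/4/2): F, G, Bb, D.
Bb (6/4/3): Bb, D, Eb, G.
F (6/4): F, Bb, D.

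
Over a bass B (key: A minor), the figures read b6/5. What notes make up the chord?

The written figures b6/5 are shorthand for 6/5/3: the 3 is implied.
A third above B in this key is D.
A fifth above B in this key is F.
A sixth above B in this key is G, lowered to Gb by the flat.

B, D, F, Gb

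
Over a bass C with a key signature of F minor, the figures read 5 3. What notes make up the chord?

A third above C in this key is Eb.
A fifth above C in this key is G.
Together with the bass C, this spells C minor in root position.

C, Eb, G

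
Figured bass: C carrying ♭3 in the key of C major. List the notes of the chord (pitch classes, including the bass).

C, Eb, G

The written figures ♭3 are shorthand for 5/3: the 5 is implied.
A third above C in this key is E, lowered to Eb by the flat.
A fifth above C in this key is G.
Together with the bass C, this spells C minor in root position.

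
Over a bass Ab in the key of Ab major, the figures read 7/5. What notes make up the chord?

The written figures 7/5 are shorthand for 7/5/3: the 3 is implied.
A third above Ab in this key is C.
A fifth above Ab in this key is Eb.
A seventh above Ab in this key is G.
Together with the bass Ab, this spells Ab major seventh in root position.

Ab, C, Eb, G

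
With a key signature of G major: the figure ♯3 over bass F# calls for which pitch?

Counting 2 letter steps above F# lands on A; in G major, that letter is A.
The #3 figure raises it a semitone, giving A#.

A#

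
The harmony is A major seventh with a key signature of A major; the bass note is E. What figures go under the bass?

4/3

E is the fifth of A major seventh, so the chord is in second inversion.
A seventh chord in second inversion is figured 6/4/3, conventionally abbreviated 4/3.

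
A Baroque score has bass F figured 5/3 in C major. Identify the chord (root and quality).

The figures 5/3 indicate a triad in root position.
In root position the bass is the root, so the root is F.
The chord tones are F, A, C, giving F major.

F major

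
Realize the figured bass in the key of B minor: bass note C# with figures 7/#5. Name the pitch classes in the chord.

The written figures 7/#5 are shorthand for 7/5/3: the 3 is implied.
A third above C# in this key is E.
A fifth above C# in this key is G, raised to G# by the sharp.
A seventh above C# in this key is B.
Together with the bass C#, this spells C# minor seventh in root position.

C#, E, G#, B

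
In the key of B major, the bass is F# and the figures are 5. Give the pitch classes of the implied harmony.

The written figures 5 are shorthand for 5/3: the 3 is implied.
A third above F# in this key is A#.
A fifth above F# in this key is C#.
Together with the bass F#, this spells F# major in root position.

F#, A#, C#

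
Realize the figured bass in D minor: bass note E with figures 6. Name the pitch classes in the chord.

The written figures 6 are shorthand for 6/3: the 3 is implied.
A third above E in this key is G.
A sixth above E in this key is C.
Together with the bass E, this spells C major in first inversion.

E, G, C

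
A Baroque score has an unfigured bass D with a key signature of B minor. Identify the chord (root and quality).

D major

An unfigured bass indicates a triad in root position.
In root position the bass is the root, so the root is D.
The chord tones are D, F#, A, giving D major.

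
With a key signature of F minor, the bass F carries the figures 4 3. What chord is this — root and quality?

The figures 4 3 indicate a seventh chord in second inversion.
In second inversion the root lies a fourth above the bass: a fourth above F in F minor is Bb.
The chord tones are F, Ab, Bb, Db, giving Bb minor seventh.

Bb minor seventh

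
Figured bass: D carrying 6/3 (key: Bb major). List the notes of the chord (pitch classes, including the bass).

D, F, Bb

A third above D in this key is F.
A sixth above D in this key is Bb.
Together with the bass D, this spells Bb major in first inversion.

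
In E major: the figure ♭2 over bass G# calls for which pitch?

Counting 1 letter step above G# lands on A; in E major, that letter is A.
The b2 figure lowers it a semitone, giving Ab.

Ab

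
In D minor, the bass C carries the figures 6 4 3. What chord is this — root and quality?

The figures 6 4 3 indicate a seventh chord in second inversion.
In second inversion the root lies a fourth above the bass: a fourth above C in D minor is F.
The chord tones are C, E, F, A, giving F major seventh.

F major seventh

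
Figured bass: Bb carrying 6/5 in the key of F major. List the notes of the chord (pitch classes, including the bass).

The written figures 6/5 are shorthand for 6/5/3: the 3 is implied.
A third above Bb in this key is D.
A fifth above Bb in this key is F.
A sixth above Bb in this key is G.
Together with the bass Bb, this spells G minor seventh in first inversion.

Bb, D, F, G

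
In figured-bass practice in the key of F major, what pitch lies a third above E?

G

Counting 2 letter steps above E lands on G; in F major, that letter is G.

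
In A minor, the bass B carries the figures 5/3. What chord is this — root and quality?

The figures 5/3 indicate a triad in root position.
In root position the bass is the root, so the root is B.
The chord tones are B, D, F, giving B diminished.

B diminished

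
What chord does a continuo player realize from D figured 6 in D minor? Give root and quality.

The figures 6 indicate a triad in first inversion.
In first inversion the root lies a sixth above the bass: a sixth above D in D minor is Bb.
The chord tones are D, F, Bb, giving Bb major.

Bb major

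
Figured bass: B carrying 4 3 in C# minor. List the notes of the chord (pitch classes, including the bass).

The written figures 4 3 are shorthand for 6/4/3: the 6 is implied.
A third above B in this key is D#.
A fourth above B in this key is E.
A sixth above B in this key is G#.
Together with the bass B, this spells E major seventh in second inversion.

B, D#, E, G#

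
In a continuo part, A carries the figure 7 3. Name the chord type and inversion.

7 3 is shorthand for 7/5/3.
Intervals of 7/5/3 above the bass form a seventh chord; the bass is the root, so this is root position.

seventh chord, root position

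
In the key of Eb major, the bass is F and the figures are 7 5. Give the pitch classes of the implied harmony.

F, Ab, C, Eb

The written figures 7 5 are shorthand for 7/5/3: the 3 is implied.
A third above F in this key is Ab.
A fifth above F in this key is C.
A seventh above F in this key is Eb.
Together with the bass F, this spells F minor seventh in root position.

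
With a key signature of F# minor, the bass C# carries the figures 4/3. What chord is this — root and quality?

F# minor seventh

The figures 4/3 indicate a seventh chord in second inversion.
In second inversion the root lies a fourth above the bass: a fourth above C# in F# minor is F#.
The chord tones are C#, E, F#, A, giving F# minor seventh.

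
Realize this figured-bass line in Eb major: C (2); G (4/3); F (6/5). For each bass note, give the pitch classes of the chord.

C (6/4/2): C, D, F, Ab.
G (6/4/3): G, Bb, C, Eb.
F (6/5/3): F, Ab, C, D.

C, D, F, Ab | G, Bb, C, Eb | F, Ab, C, D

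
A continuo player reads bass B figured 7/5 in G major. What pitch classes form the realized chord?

The written figures 7/5 are shorthand for 7/5/3: the 3 is implied.
A third above B in this key is D.
A fifth above B in this key is F#.
A seventh above B in this key is A.
Together with the bass B, this spells B minor seventh in root position.

B, D, F#, A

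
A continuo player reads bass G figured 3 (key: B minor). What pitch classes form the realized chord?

G, B, D

The written figures 3 are shorthand for 5/3: the 5 is implied.
A third above G in this key is B.
A fifth above G in this key is D.
Together with the bass G, this spells G major in root position.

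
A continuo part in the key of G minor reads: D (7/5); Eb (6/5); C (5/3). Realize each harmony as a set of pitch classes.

D (7/5/3): D, F, A, C.
Eb (6/5/3): Eb, G, Bb, C.
C (5/3): C, Eb, G.

D, F, A, C | Eb, G, Bb, C | C, Eb, G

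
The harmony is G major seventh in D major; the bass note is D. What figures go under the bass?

D is the fifth of G major seventh, so the chord is in second inversion.
A seventh chord in second inversion is figured 6/4/3, conventionally abbreviated 4/3.

4/3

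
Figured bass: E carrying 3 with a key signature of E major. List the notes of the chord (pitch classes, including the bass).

The written figures 3 are shorthand for 5/3: the 5 is implied.
A third above E in this key is G#.
A fifth above E in this key is B.
Together with the bass E, this spells E major in root position.

E, G#, B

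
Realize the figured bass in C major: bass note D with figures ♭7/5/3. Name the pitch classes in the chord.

D, F, A, Cb

A third above D in this key is F.
A fifth above D in this key is A.
A seventh above D in this key is C, lowered to Cb by the flat.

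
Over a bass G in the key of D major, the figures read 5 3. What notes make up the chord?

A third above G in this key is B.
A fifth above G in this key is D.
Together with the bass G, this spells G major in root position.

G, B, D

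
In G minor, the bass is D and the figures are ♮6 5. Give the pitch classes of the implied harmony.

The written figures ♮6 5 are shorthand for 6/5/3: the 3 is implied.
A third above D in this key is F.
A fifth above D in this key is A.
A sixth above D in this key is Bb, made natural (B) by the ♮ figure.
Together with the bass D, this spells B half-diminished seventh in first inversion.

D, F, A, B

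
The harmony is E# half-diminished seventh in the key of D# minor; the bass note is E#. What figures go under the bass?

7

E# is the root of E# half-diminished seventh, so the chord is in root position.
A seventh chord in root position is figured 7/5/3, conventionally abbreviated 7.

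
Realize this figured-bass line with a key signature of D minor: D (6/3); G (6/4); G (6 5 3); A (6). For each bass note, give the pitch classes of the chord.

D (6/3): D, F, Bb.
G (6/4): G, C, E.
G (6/5/3): G, Bb, D, E.
A (6/3): A, C, F.

D, F, Bb | G, C, E | G, Bb, D, E | A, C, F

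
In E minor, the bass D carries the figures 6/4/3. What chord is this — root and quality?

The figures 6/4/3 indicate a seventh chord in second inversion.
In second inversion the root lies a fourth above the bass: a fourth above D in E minor is G.
The chord tones are D, F#, G, B, giving G major seventh.

G major seventh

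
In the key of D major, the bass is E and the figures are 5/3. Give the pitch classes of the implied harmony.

E, G, B

A third above E in this key is G.
A fifth above E in this key is B.
Together with the bass E, this spells E minor in root position.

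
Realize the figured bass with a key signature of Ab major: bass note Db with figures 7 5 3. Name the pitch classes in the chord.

Db, F, Ab, C

A third above Db in this key is F.
A fifth above Db in this key is Ab.
A seventh above Db in this key is C.
Together with the bass Db, this spells Db major seventh in root position.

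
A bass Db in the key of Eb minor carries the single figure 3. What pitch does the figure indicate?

Counting 2 letter steps above Db lands on F; in Eb minor, that letter is F.

F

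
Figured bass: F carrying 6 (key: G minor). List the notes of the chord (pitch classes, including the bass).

The written figures 6 are shorthand for 6/3: the 3 is implied.
A third above F in this key is A.
A sixth above F in this key is D.
Together with the bass F, this spells D minor in first inversion.

F, A, D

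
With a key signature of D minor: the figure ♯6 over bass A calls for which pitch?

F#

Counting 5 letter steps above A lands on F; in D minor, that letter is F.
The #6 figure raises it a semitone, giving F#.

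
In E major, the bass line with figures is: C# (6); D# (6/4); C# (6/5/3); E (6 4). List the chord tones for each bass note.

C# (6/3): C#, E, A.
D# (6/4): D#, G#, B.
C# (6/5/3): C#, E, G#, A.
E (6/4): E, A, C#.

C#, E, A | D#, G#, B | C#, E, G#, A | E, A, C#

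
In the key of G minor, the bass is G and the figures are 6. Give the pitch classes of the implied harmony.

The written figures 6 are shorthand for 6/3: the 3 is implied.
A third above G in this key is Bb.
A sixth above G in this key is Eb.
Together with the bass G, this spells Eb major in first inversion.

G, Bb, Eb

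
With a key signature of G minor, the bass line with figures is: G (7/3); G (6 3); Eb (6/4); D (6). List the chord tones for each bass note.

G, Bb, D, F | G, Bb, Eb | Eb, A, C | D, F, Bb

G (7/5/3): G, Bb, D, F.
G (6/3): G, Bb, Eb.
Eb (6/4): Eb, A, C.
D (6/3): D, F, Bb.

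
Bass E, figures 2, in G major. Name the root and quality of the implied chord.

The figures 2 indicate a seventh chord in third inversion.
In third inversion the root lies a second above the bass: a second above E in G major is F#.
The chord tones are E, F#, A, C, giving F# half-diminished seventh.

F# half-diminished seventh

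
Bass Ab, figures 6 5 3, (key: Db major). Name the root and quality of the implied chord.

F minor seventh

The figures 6 5 3 indicate a seventh chord in first inversion.
In first inversion the root lies a sixth above the bass: a sixth above Ab in Db major is F.
The chord tones are Ab, C, Eb, F, giving F minor seventh.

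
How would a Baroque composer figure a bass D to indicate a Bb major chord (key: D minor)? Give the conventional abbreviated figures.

D is the third of Bb major, so the chord is in first inversion.
A triad in first inversion is figured 6/3, conventionally abbreviated 6.

6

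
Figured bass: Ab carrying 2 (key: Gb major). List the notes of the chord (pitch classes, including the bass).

Ab, Bb, Db, F

The written figures 2 are shorthand for 6/4/2: the 6/4 are implied.
A second above Ab in this key is Bb.
A fourth above Ab in this key is Db.
A sixth above Ab in this key is F.
Together with the bass Ab, this spells Bb minor seventh in third inversion.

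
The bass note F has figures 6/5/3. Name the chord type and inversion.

seventh chord, first inversion

Intervals of 6/5/3 above the bass form a seventh chord; the bass is the third, so this is first inversion.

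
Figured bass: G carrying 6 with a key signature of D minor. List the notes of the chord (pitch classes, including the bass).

G, Bb, E

The written figures 6 are shorthand for 6/3: the 3 is implied.
A third above G in this key is Bb.
A sixth above G in this key is E.
Together with the bass G, this spells E diminished in first inversion.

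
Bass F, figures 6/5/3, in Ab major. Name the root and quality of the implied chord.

Db major seventh

The figures 6/5/3 indicate a seventh chord in first inversion.
In first inversion the root lies a sixth above the bass: a sixth above F in Ab major is Db.
The chord tones are F, Ab, C, Db, giving Db major seventh.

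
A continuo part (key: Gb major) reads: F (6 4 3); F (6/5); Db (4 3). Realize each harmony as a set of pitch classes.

F (6/4/3): F, Ab, Bb, Db.
F (6/5/3): F, Ab, Cb, Db.
Db (6/4/3): Db, F, Gb, Bb.

F, Ab, Bb, Db | F, Ab, Cb, Db | Db, F, Gb, Bb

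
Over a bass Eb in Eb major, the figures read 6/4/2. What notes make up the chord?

Eb, F, Ab, C

A second above Eb in this key is F.
A fourth above Eb in this key is Ab.
A sixth above Eb in this key is C.
Together with the bass Eb, this spells F minor seventh in third inversion.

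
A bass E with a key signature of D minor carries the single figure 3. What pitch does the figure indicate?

Counting 2 letter steps above E lands on G; in D minor, that letter is G.

G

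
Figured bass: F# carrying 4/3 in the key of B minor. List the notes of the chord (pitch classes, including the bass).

The written figures 4/3 are shorthand for 6/4/3: the 6 is implied.
A third above F# in this key is A.
A fourth above F# in this key is B.
A sixth above F# in this key is D.
Together with the bass F#, this spells B minor seventh in second inversion.

F#, A, B, D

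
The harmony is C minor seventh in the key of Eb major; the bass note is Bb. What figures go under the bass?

Bb is the seventh of C minor seventh, so the chord is in third inversion.
A seventh chord in third inversion is figured 6/4/2, conventionally abbreviated 4/2.

4/2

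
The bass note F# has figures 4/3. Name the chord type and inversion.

seventh chord, second inversion

4/3 is shorthand for 6/4/3.
Intervals of 6/4/3 above the bass form a seventh chord; the bass is the fifth, so this is second inversion.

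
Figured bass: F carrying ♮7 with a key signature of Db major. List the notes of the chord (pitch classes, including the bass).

F, Ab, C, E

The written figures ♮7 are shorthand for 7/5/3: the 5/3 are implied.
A third above F in this key is Ab.
A fifth above F in this key is C.
A seventh above F in this key is Eb, made natural (E) by the ♮ figure.
Together with the bass F, this spells F minor-major seventh in root position.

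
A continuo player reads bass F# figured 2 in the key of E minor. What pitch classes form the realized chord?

F#, G, B, D

The written figures 2 are shorthand for 6/4/2: the 6/4 are implied.
A second above F# in this key is G.
A fourth above F# in this key is B.
A sixth above F# in this key is D.
Together with the bass F#, this spells G major seventh in third inversion.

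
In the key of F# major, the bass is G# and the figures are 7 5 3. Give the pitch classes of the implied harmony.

A third above G# in this key is B.
A fifth above G# in this key is D#.
A seventh above G# in this key is F#.
Together with the bass G#, this spells G# minor seventh in root position.

G#, B, D#, F#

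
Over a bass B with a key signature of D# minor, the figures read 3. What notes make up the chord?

The written figures 3 are shorthand for 5/3: the 5 is implied.
A third above B in this key is D#.
A fifth above B in this key is F#.
Together with the bass B, this spells B major in root position.

B, D#, F#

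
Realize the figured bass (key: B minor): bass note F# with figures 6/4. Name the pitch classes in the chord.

F#, B, D

A fourth above F# in this key is B.
A sixth above F# in this key is D.
Together with the bass F#, this spells B minor in second inversion.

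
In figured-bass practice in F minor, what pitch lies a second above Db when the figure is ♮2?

E

Counting 1 letter step above Db lands on E; in F minor, that letter is Eb.
The ♮2 figure makes it natural, giving E.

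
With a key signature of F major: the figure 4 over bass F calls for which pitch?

Counting 3 letter steps above F lands on B; in F major, that letter is Bb.

Bb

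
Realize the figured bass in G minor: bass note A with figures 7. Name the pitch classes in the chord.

A, C, Eb, G

The written figures 7 are shorthand for 7/5/3: the 5/3 are implied.
A third above A in this key is C.
A fifth above A in this key is Eb.
A seventh above A in this key is G.
Together with the bass A, this spells A half-diminished seventh in root position.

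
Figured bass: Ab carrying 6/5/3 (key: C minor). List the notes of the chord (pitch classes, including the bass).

A third above Ab in this key is C.
A fifth above Ab in this key is Eb.
A sixth above Ab in this key is F.
Together with the bass Ab, this spells F minor seventh in first inversion.

Ab, C, Eb, F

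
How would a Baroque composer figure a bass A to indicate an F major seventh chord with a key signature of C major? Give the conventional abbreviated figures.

6/5

A is the third of F major seventh, so the chord is in first inversion.
A seventh chord in first inversion is figured 6/5/3, conventionally abbreviated 6/5.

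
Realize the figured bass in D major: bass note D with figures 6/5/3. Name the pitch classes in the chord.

D, F#, A, B

A third above D in this key is F#.
A fifth above D in this key is A.
A sixth above D in this key is B.
Together with the bass D, this spells B minor seventh in first inversion.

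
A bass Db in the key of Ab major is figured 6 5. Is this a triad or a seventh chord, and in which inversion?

6 5 is shorthand for 6/5/3.
Intervals of 6/5/3 above the bass form a seventh chord; the bass is the third, so this is first inversion.

seventh chord, first inversion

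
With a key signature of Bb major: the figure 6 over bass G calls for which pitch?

Counting 5 letter steps above G lands on E; in Bb major, that letter is Eb.

Eb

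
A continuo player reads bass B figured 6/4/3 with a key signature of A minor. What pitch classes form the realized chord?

A third above B in this key is D.
A fourth above B in this key is E.
A sixth above B in this key is G.
Together with the bass B, this spells E minor seventh in second inversion.

B, D, E, G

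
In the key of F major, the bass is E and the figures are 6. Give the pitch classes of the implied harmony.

The written figures 6 are shorthand for 6/3: the 3 is implied.
A third above E in this key is G.
A sixth above E in this key is C.
Together with the bass E, this spells C major in first inversion.

E, G, C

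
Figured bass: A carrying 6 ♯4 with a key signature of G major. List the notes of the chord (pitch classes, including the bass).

A fourth above A in this key is D, raised to D# by the sharp.
A sixth above A in this key is F#.
Together with the bass A, this spells D# diminished in second inversion.

A, D#, F#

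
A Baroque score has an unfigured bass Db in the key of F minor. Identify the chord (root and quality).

An unfigured bass indicates a triad in root position.
In root position the bass is the root, so the root is Db.
The chord tones are Db, F, Ab, giving Db major.

Db major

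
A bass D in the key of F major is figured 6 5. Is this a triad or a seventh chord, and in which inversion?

6 5 is shorthand for 6/5/3.
Intervals of 6/5/3 above the bass form a seventh chord; the bass is the third, so this is first inversion.

seventh chord, first inversion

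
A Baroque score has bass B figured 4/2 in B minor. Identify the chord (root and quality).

C# half-diminished seventh

The figures 4/2 indicate a seventh chord in third inversion.
In third inversion the root lies a second above the bass: a second above B in B minor is C#.
The chord tones are B, C#, E, G, giving C# half-diminished seventh.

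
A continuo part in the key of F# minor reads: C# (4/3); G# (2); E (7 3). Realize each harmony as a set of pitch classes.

C# (6/4/3): C#, E, F#, A.
G# (6/4/2): G#, A, C#, E.
E (7/5/3): E, G#, B, D.

C#, E, F#, A | G#, A, C#, E | E, G#, B, D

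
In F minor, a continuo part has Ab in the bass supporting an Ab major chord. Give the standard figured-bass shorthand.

no figures

Ab is the root of Ab major, so the chord is in root position.
A triad in root position is figured 5/3, conventionally abbreviated (no figures — root-position triad).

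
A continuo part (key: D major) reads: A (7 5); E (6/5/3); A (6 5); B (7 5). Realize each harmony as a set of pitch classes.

A (7/5/3): A, C#, E, G.
E (6/5/3): E, G, B, C#.
A (6/5/3): A, C#, E, F#.
B (7/5/3): B, D, F#, A.

A, C#, E, G | E, G, B, C# | A, C#, E, F# | B, D, F#, A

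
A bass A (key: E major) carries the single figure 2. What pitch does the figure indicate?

Counting 1 letter step above A lands on B; in E major, that letter is B.

B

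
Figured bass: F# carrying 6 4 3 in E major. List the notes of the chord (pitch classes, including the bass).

F#, A, B, D#

A third above F# in this key is A.
A fourth above F# in this key is B.
A sixth above F# in this key is D#.
Together with the bass F#, this spells B dominant seventh in second inversion.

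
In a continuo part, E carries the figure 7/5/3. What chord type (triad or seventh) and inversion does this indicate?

seventh chord, root position

Intervals of 7/5/3 above the bass form a seventh chord; the bass is the root, so this is root position.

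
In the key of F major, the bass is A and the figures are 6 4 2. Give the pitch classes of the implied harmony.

A second above A in this key is Bb.
A fourth above A in this key is D.
A sixth above A in this key is F.
Together with the bass A, this spells Bb major seventh in third inversion.

A, Bb, D, F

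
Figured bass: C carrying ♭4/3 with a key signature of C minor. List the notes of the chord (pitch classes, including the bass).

The written figures ♭4/3 are shorthand for 6/4/3: the 6 is implied.
A third above C in this key is Eb.
A fourth above C in this key is F, lowered to Fb by the flat.
A sixth above C in this key is Ab.
Together with the bass C, this spells Fb augmented major seventh in second inversion.

C, Eb, Fb, Ab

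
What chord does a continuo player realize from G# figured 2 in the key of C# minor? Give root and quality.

A major seventh

The figures 2 indicate a seventh chord in third inversion.
In third inversion the root lies a second above the bass: a second above G# in C# minor is A.
The chord tones are G#, A, C#, E, giving A major seventh.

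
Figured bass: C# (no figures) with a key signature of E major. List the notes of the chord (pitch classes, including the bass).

C#, E, G#

An unfigured bass implies 5/3.
A third above C# in this key is E.
A fifth above C# in this key is G#.
Together with the bass C#, this spells C# minor in root position.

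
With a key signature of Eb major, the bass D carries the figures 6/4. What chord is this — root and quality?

G minor

The figures 6/4 indicate a triad in second inversion.
In second inversion the root lies a fourth above the bass: a fourth above D in Eb major is G.
The chord tones are D, G, Bb, giving G minor.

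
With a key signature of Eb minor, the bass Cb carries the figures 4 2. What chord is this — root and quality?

The figures 4 2 indicate a seventh chord in third inversion.
In third inversion the root lies a second above the bass: a second above Cb in Eb minor is Db.
The chord tones are Cb, Db, F, Ab, giving Db dominant seventh.

Db dominant seventh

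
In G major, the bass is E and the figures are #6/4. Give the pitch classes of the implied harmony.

E, A, C#

A fourth above E in this key is A.
A sixth above E in this key is C, raised to C# by the sharp.
Together with the bass E, this spells A major in second inversion.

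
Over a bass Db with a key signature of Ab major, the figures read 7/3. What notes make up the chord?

Db, F, Ab, C

The written figures 7/3 are shorthand for 7/5/3: the 5 is implied.
A third above Db in this key is F.
A fifth above Db in this key is Ab.
A seventh above Db in this key is C.
Together with the bass Db, this spells Db major seventh in root position.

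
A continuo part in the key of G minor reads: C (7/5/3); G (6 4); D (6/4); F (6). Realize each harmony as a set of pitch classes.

C (7/5/3): C, Eb, G, Bb.
G (6/4): G, C, Eb.
D (6/4): D, G, Bb.
F (6/3): F, A, D.

C, Eb, G, Bb | G, C, Eb | D, G, Bb | F, A, D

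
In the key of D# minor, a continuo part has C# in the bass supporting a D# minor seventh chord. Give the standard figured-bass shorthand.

4/2

C# is the seventh of D# minor seventh, so the chord is in third inversion.
A seventh chord in third inversion is figured 6/4/2, conventionally abbreviated 4/2.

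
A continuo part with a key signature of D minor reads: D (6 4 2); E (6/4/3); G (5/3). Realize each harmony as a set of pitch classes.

D, E, G, Bb | E, G, A, C | G, Bb, D

D (6/4/2): D, E, G, Bb.
E (6/4/3): E, G, A, C.
G (5/3): G, Bb, D.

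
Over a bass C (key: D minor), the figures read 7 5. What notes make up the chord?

The written figures 7 5 are shorthand for 7/5/3: the 3 is implied.
A third above C in this key is E.
A fifth above C in this key is G.
A seventh above C in this key is Bb.
Together with the bass C, this spells C dominant seventh in root position.

C, E, G, Bb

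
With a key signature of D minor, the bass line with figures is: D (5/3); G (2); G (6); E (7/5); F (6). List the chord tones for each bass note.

D (5/3): D, F, A.
G (6/4/2): G, A, C, E.
G (6/3): G, Bb, E.
E (7/5/3): E, G, Bb, D.
F (6/3): F, A, D.

D, F, A | G, A, C, E | G, Bb, E | E, G, Bb, D | F, A, D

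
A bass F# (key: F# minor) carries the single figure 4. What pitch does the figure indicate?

Counting 3 letter steps above F# lands on B; in F# minor, that letter is B.

B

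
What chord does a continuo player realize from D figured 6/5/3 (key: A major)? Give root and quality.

B minor seventh

The figures 6/5/3 indicate a seventh chord in first inversion.
In first inversion the root lies a sixth above the bass: a sixth above D in A major is B.
The chord tones are D, F#, A, B, giving B minor seventh.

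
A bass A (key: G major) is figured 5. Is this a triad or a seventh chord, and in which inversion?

5 is shorthand for 5/3.
Intervals of 5/3 above the bass form a triad; the bass is the root, so this is root position.

triad, root position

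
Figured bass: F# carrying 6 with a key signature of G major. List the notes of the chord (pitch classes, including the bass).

The written figures 6 are shorthand for 6/3: the 3 is implied.
A third above F# in this key is A.
A sixth above F# in this key is D.
Together with the bass F#, this spells D major in first inversion.

F#, A, D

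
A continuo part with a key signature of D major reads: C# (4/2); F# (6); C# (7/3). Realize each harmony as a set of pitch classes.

C#, D, F#, A | F#, A, D | C#, E, G, B

C# (6/4/2): C#, D, F#, A.
F# (6/3): F#, A, D.
C# (7/5/3): C#, E, G, B.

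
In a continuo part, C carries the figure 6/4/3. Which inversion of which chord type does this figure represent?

Intervals of 6/4/3 above the bass form a seventh chord; the bass is the fifth, so this is second inversion.

seventh chord, second inversion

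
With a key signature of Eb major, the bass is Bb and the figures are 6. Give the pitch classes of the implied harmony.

Bb, D, G

The written figures 6 are shorthand for 6/3: the 3 is implied.
A third above Bb in this key is D.
A sixth above Bb in this key is G.
Together with the bass Bb, this spells G minor in first inversion.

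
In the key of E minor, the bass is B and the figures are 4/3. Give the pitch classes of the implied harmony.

The written figures 4/3 are shorthand for 6/4/3: the 6 is implied.
A third above B in this key is D.
A fourth above B in this key is E.
A sixth above B in this key is G.
Together with the bass B, this spells E minor seventh in second inversion.

B, D, E, G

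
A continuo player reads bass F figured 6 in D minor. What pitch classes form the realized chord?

The written figures 6 are shorthand for 6/3: the 3 is implied.
A third above F in this key is A.
A sixth above F in this key is D.
Together with the bass F, this spells D minor in first inversion.

F, A, D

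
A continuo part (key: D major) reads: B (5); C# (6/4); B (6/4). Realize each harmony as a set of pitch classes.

B (5/3): B, D, F#.
C# (6/4): C#, F#, A.
B (6/4): B, E, G.

B, D, F# | C#, F#, A | B, E, G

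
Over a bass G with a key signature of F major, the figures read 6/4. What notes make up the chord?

A fourth above G in this key is C.
A sixth above G in this key is E.
Together with the bass G, this spells C major in second inversion.

G, C, E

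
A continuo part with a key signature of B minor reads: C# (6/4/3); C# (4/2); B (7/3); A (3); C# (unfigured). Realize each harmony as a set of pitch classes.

C#, E, F#, A | C#, D, F#, A | B, D, F#, A | A, C#, E | C#, E, G

C# (6/4/3): C#, E, F#, A.
C# (6/4/2): C#, D, F#, A.
B (7/5/3): B, D, F#, A.
A (5/3): A, C#, E.
C# (5/3): C#, E, G.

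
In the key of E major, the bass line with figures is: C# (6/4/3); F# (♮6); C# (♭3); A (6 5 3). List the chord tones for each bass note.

C# (6/4/3): C#, E, F#, A.
F# (♮6/3): F#, A, D.
C# (5/b3): C#, Eb, G#.
A (6/5/3): A, C#, E, F#.

C#, E, F#, A | F#, A, D | C#, Eb, G# | A, C#, E, F#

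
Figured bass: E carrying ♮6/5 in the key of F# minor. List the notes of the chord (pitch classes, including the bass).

The written figures ♮6/5 are shorthand for 6/5/3: the 3 is implied.
A third above E in this key is G#.
A fifth above E in this key is B.
A sixth above E in this key is C#, made natural (C) by the ♮ figure.
Together with the bass E, this spells C augmented major seventh in first inversion.

E, G#, B, C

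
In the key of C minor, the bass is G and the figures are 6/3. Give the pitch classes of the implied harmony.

A third above G in this key is Bb.
A sixth above G in this key is Eb.
Together with the bass G, this spells Eb major in first inversion.

G, Bb, Eb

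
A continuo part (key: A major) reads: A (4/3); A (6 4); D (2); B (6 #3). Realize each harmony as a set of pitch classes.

A, C#, D, F# | A, D, F# | D, E, G#, B | B, D#, G#

A (6/4/3): A, C#, D, F#.
A (6/4): A, D, F#.
D (6/4/2): D, E, G#, B.
B (6/#3): B, D#, G#.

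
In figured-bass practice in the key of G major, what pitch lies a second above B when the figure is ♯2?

C#

Counting 1 letter step above B lands on C; in G major, that letter is C.
The #2 figure raises it a semitone, giving C#.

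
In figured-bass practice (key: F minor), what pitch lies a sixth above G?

Eb

Counting 5 letter steps above G lands on E; in F minor, that letter is Eb.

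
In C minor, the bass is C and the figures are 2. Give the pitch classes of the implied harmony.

C, D, F, Ab

The written figures 2 are shorthand for 6/4/2: the 6/4 are implied.
A second above C in this key is D.
A fourth above C in this key is F.
A sixth above C in this key is Ab.
Together with the bass C, this spells D half-diminished seventh in third inversion.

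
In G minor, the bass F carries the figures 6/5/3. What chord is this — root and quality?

D minor seventh

The figures 6/5/3 indicate a seventh chord in first inversion.
In first inversion the root lies a sixth above the bass: a sixth above F in G minor is D.
The chord tones are F, A, C, D, giving D minor seventh.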